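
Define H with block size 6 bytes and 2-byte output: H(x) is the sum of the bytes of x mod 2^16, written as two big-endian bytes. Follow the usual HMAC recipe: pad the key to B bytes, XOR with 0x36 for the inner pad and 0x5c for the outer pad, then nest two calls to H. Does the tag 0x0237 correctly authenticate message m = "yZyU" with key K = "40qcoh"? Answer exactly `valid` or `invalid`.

invalid

Key "40qcoh" = 34 30 71 63 6f 68 is exactly B = 6 bytes: K' = 34 30 71 63 6f 68.
K' ⊕ ipad = 02 06 47 55 59 5e; K' ⊕ opad = 68 6c 2d 3f 33 34.
Inner hash: sum = 2+6+71+85+89+94+121+90+121+85 = 764 → 02 fc.
Outer hash (recomputed tag): sum = 104+108+45+63+51+52+2+252 = 677 → 02 a5.
Recomputed tag = 02a5; claimed = 0237 → mismatch.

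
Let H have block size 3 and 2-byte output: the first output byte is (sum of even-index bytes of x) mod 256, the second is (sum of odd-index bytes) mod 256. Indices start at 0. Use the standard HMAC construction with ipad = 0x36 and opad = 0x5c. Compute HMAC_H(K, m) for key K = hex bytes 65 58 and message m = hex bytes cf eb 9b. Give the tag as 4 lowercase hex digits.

Key hex bytes 65 58 is 2 bytes ≤ B = 3; zero-pad to 3 bytes: K' = 65 58 00.
K' ⊕ ipad = 53 6e 36.  K' ⊕ opad = 39 04 5c.
Inner input = (K'⊕ipad) ∥ m = 53 6e 36 ∥ cf eb 9b.
Inner hash: even-index sum = 372 mod 256 = 116; odd-index sum = 472 mod 256 = 216 → 74 d8.
Outer input = (K'⊕opad) ∥ inner = 39 04 5c ∥ 74 d8.
Outer hash (tag): even-index sum = 365 mod 256 = 109; odd-index sum = 120 mod 256 = 120 → 6d 78.

6d78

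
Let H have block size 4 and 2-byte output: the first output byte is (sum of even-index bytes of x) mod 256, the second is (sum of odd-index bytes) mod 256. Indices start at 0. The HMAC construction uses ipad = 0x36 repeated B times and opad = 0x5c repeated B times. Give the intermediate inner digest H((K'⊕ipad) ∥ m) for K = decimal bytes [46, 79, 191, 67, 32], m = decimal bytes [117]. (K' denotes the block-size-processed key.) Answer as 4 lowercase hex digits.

Key decimal bytes [46, 79, 191, 67, 32] = 2e 4f bf 43 20 is 5 bytes > B = 4, so hash it first: H(key) = 0d 92, then zero-pad to 4 bytes: K' = 0d 92 00 00.
K' ⊕ ipad = 3b a4 36 36.
Inner input = 3b a4 36 36 ∥ 75.
Inner hash: even-index sum = 230 mod 256 = 230; odd-index sum = 218 mod 256 = 218 → e6 da.

e6da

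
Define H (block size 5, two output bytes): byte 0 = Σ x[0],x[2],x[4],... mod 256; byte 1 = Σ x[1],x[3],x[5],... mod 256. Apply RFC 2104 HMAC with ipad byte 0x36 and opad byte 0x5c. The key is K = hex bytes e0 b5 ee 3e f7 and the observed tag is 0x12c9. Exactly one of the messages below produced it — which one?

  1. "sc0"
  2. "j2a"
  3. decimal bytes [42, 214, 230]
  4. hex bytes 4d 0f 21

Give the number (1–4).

Key hex bytes e0 b5 ee 3e f7 is exactly B = 5 bytes: K' = e0 b5 ee 3e f7.
K' ⊕ ipad = d6 83 d8 08 c1; K' ⊕ opad = bc e9 b2 62 ab.
m1: inner = H(d6 83 d8 08 c1 73 63 30) = d2 2e; tag = H(bc e9 b2 62 ab d2 2e) = 471d
m2: inner = H(d6 83 d8 08 c1 6a 32 61) = a1 56; tag = H(bc e9 b2 62 ab a1 56) = 6fec
m3: inner = H(d6 83 d8 08 c1 2a d6 e6) = 45 9b; tag = H(bc e9 b2 62 ab 45 9b) = b490
m4: inner = H(d6 83 d8 08 c1 4d 0f 21) = 7e f9; tag = H(bc e9 b2 62 ab 7e f9) = 12c9 ← matches

4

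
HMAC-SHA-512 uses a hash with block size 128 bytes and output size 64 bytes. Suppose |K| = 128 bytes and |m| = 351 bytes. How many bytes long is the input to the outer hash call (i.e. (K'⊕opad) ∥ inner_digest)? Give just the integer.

Key is 128 ≤ 128 bytes, zero-padded: |K'| = 128.
Outer input = (K'⊕opad) ∥ H(inner) → 128 + 64 = 192 bytes.

192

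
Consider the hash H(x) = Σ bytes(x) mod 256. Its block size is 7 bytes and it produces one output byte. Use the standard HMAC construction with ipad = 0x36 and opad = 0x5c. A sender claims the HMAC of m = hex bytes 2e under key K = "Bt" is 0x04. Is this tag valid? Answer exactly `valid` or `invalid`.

Key "Bt" = 42 74 is 2 bytes ≤ B = 7; zero-pad to 7 bytes: K' = 42 74 00 00 00 00 00.
K' ⊕ ipad = 74 42 36 36 36 36 36; K' ⊕ opad = 1e 28 5c 5c 5c 5c 5c.
Inner hash: sum = 116+66+54+54+54+54+54+46 = 498; mod 256 = 242 → f2.
Outer hash (recomputed tag): sum = 30+40+92+92+92+92+92+242 = 772; mod 256 = 4 → 04.
Recomputed tag = 04; claimed = 04 → match.

valid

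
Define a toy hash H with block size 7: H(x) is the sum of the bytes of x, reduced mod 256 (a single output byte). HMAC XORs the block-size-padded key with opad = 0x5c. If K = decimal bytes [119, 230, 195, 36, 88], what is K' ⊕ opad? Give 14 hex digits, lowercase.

2bba9f78045c5c

Key decimal bytes [119, 230, 195, 36, 88] = 77 e6 c3 24 58 is 5 bytes ≤ B = 7; zero-pad to 7 bytes: K' = 77 e6 c3 24 58 00 00.
XOR each byte with 0x5c: 77⊕5c=2b, e6⊕5c=ba, c3⊕5c=9f, 24⊕5c=78, 58⊕5c=04, 00⊕5c=5c, 00⊕5c=5c.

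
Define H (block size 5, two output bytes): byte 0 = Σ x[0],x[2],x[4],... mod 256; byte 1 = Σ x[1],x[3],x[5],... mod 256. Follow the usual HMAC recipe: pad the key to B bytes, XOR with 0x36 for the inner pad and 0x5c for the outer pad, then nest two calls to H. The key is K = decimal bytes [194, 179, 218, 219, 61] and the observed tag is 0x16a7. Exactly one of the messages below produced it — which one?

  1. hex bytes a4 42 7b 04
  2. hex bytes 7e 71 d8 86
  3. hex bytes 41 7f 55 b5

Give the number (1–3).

1

Key decimal bytes [194, 179, 218, 219, 61] = c2 b3 da db 3d is exactly B = 5 bytes: K' = c2 b3 da db 3d.
K' ⊕ ipad = f4 85 ec ed 0b; K' ⊕ opad = 9e ef 86 87 61.
m1: inner = H(f4 85 ec ed 0b a4 42 7b 04) = 31 91; tag = H(9e ef 86 87 61 31 91) = 16a7 ← matches
m2: inner = H(f4 85 ec ed 0b 7e 71 d8 86) = e2 c8; tag = H(9e ef 86 87 61 e2 c8) = 4d58
m3: inner = H(f4 85 ec ed 0b 41 7f 55 b5) = 1f 08; tag = H(9e ef 86 87 61 1f 08) = 8d95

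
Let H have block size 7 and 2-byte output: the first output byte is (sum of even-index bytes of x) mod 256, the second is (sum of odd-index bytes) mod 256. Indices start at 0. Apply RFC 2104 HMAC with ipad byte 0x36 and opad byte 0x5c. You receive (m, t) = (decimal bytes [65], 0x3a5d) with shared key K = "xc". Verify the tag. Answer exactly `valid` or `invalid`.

invalid

Key "xc" = 78 63 is 2 bytes ≤ B = 7; zero-pad to 7 bytes: K' = 78 63 00 00 00 00 00.
K' ⊕ ipad = 4e 55 36 36 36 36 36; K' ⊕ opad = 24 3f 5c 5c 5c 5c 5c.
Inner hash: even-index sum = 240 mod 256 = 240; odd-index sum = 258 mod 256 = 2 → f0 02.
Outer hash (recomputed tag): even-index sum = 314 mod 256 = 58; odd-index sum = 487 mod 256 = 231 → 3a e7.
Recomputed tag = 3ae7; claimed = 3a5d → mismatch.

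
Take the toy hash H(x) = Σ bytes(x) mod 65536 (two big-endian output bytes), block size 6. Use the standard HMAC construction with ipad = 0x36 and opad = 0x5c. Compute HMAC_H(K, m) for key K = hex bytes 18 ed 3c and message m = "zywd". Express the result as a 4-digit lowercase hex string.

02ef

Key hex bytes 18 ed 3c is 3 bytes ≤ B = 6; zero-pad to 6 bytes: K' = 18 ed 3c 00 00 00.
K' ⊕ ipad = 2e db 0a 36 36 36.  K' ⊕ opad = 44 b1 60 5c 5c 5c.
Inner input = (K'⊕ipad) ∥ m = 2e db 0a 36 36 36 ∥ 7a 79 77 64.
Inner hash: sum = 46+219+10+54+54+54+122+121+119+100 = 899 → 03 83.
Outer input = (K'⊕opad) ∥ inner = 44 b1 60 5c 5c 5c ∥ 03 83.
Outer hash (tag): sum = 68+177+96+92+92+92+3+131 = 751 → 02 ef.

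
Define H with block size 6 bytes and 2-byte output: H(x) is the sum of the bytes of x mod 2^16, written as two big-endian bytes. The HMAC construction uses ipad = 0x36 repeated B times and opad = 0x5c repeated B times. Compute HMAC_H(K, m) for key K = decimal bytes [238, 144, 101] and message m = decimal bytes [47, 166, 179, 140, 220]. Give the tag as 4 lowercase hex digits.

0333

Key decimal bytes [238, 144, 101] = ee 90 65 is 3 bytes ≤ B = 6; zero-pad to 6 bytes: K' = ee 90 65 00 00 00.
K' ⊕ ipad = d8 a6 53 36 36 36.  K' ⊕ opad = b2 cc 39 5c 5c 5c.
Inner input = (K'⊕ipad) ∥ m = d8 a6 53 36 36 36 ∥ 2f a6 b3 8c dc.
Inner hash: sum = 216+166+83+54+54+54+47+166+179+140+220 = 1379 → 05 63.
Outer input = (K'⊕opad) ∥ inner = b2 cc 39 5c 5c 5c ∥ 05 63.
Outer hash (tag): sum = 178+204+57+92+92+92+5+99 = 819 → 03 33.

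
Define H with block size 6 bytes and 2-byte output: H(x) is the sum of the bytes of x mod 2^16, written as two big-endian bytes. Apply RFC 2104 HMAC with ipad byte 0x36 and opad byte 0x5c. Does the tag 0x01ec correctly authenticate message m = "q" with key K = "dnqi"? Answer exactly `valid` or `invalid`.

invalid

Key "dnqi" = 64 6e 71 69 is 4 bytes ≤ B = 6; zero-pad to 6 bytes: K' = 64 6e 71 69 00 00.
K' ⊕ ipad = 52 58 47 5f 36 36; K' ⊕ opad = 38 32 2d 35 5c 5c.
Inner hash: sum = 82+88+71+95+54+54+113 = 557 → 02 2d.
Outer hash (recomputed tag): sum = 56+50+45+53+92+92+2+45 = 435 → 01 b3.
Recomputed tag = 01b3; claimed = 01ec → mismatch.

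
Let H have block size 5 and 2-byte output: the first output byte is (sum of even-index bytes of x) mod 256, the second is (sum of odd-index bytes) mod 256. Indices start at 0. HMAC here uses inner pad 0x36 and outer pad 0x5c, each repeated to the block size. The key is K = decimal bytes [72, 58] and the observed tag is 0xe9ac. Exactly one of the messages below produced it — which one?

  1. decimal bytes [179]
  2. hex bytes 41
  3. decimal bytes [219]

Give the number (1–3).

Key decimal bytes [72, 58] = 48 3a is 2 bytes ≤ B = 5; zero-pad to 5 bytes: K' = 48 3a 00 00 00.
K' ⊕ ipad = 7e 0c 36 36 36; K' ⊕ opad = 14 66 5c 5c 5c.
m1: inner = H(7e 0c 36 36 36 b3) = ea f5; tag = H(14 66 5c 5c 5c ea f5) = c1ac
m2: inner = H(7e 0c 36 36 36 41) = ea 83; tag = H(14 66 5c 5c 5c ea 83) = 4fac
m3: inner = H(7e 0c 36 36 36 db) = ea 1d; tag = H(14 66 5c 5c 5c ea 1d) = e9ac ← matches

3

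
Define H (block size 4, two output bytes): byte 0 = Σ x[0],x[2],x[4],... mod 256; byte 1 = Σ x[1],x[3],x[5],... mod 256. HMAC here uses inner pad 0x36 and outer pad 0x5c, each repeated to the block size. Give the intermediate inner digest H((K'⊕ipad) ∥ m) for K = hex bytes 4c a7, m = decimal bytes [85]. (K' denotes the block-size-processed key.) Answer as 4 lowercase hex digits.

Key hex bytes 4c a7 is 2 bytes ≤ B = 4; zero-pad to 4 bytes: K' = 4c a7 00 00.
K' ⊕ ipad = 7a 91 36 36.
Inner input = 7a 91 36 36 ∥ 55.
Inner hash: even-index sum = 261 mod 256 = 5; odd-index sum = 199 mod 256 = 199 → 05 c7.

05c7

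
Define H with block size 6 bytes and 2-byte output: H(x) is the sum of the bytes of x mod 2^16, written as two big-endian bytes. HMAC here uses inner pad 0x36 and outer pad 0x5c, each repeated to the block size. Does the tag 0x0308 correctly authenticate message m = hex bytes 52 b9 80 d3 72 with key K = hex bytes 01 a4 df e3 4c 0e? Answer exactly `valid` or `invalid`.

valid

Key hex bytes 01 a4 df e3 4c 0e is exactly B = 6 bytes: K' = 01 a4 df e3 4c 0e.
K' ⊕ ipad = 37 92 e9 d5 7a 38; K' ⊕ opad = 5d f8 83 bf 10 52.
Inner hash: sum = 55+146+233+213+122+56+82+185+128+211+114 = 1545 → 06 09.
Outer hash (recomputed tag): sum = 93+248+131+191+16+82+6+9 = 776 → 03 08.
Recomputed tag = 0308; claimed = 0308 → match.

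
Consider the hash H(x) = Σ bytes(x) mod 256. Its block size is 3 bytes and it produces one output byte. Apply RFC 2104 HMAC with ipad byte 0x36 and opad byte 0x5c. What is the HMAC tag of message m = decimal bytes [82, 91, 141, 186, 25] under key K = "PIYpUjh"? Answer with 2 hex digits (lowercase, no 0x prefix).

Key "PIYpUjh" = 50 49 59 70 55 6a 68 is 7 bytes > B = 3, so hash it first: H(key) = 89, then zero-pad to 3 bytes: K' = 89 00 00.
K' ⊕ ipad = bf 36 36.  K' ⊕ opad = d5 5c 5c.
Inner input = (K'⊕ipad) ∥ m = bf 36 36 ∥ 52 5b 8d ba 19.
Inner hash: sum = 191+54+54+82+91+141+186+25 = 824; mod 256 = 56 → 38.
Outer input = (K'⊕opad) ∥ inner = d5 5c 5c ∥ 38.
Outer hash (tag): sum = 213+92+92+56 = 453; mod 256 = 197 → c5.

c5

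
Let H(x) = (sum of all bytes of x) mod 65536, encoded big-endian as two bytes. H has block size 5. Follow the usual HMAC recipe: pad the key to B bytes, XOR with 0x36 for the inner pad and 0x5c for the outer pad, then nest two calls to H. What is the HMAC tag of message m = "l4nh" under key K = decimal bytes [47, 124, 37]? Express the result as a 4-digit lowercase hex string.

021e

Key decimal bytes [47, 124, 37] = 2f 7c 25 is 3 bytes ≤ B = 5; zero-pad to 5 bytes: K' = 2f 7c 25 00 00.
K' ⊕ ipad = 19 4a 13 36 36.  K' ⊕ opad = 73 20 79 5c 5c.
Inner input = (K'⊕ipad) ∥ m = 19 4a 13 36 36 ∥ 6c 34 6e 68.
Inner hash: sum = 25+74+19+54+54+108+52+110+104 = 600 → 02 58.
Outer input = (K'⊕opad) ∥ inner = 73 20 79 5c 5c ∥ 02 58.
Outer hash (tag): sum = 115+32+121+92+92+2+88 = 542 → 02 1e.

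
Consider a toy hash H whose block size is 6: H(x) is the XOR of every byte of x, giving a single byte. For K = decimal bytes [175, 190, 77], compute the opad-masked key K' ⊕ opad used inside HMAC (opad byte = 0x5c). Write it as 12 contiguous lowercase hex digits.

Key decimal bytes [175, 190, 77] = af be 4d is 3 bytes ≤ B = 6; zero-pad to 6 bytes: K' = af be 4d 00 00 00.
XOR each byte with 0x5c: af⊕5c=f3, be⊕5c=e2, 4d⊕5c=11, 00⊕5c=5c, 00⊕5c=5c, 00⊕5c=5c.

f3e2115c5c5c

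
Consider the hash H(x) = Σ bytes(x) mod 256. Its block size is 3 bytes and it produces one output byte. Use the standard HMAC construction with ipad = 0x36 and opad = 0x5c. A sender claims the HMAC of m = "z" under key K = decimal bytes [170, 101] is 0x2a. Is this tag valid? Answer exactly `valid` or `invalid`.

Key decimal bytes [170, 101] = aa 65 is 2 bytes ≤ B = 3; zero-pad to 3 bytes: K' = aa 65 00.
K' ⊕ ipad = 9c 53 36; K' ⊕ opad = f6 39 5c.
Inner hash: sum = 156+83+54+122 = 415; mod 256 = 159 → 9f.
Outer hash (recomputed tag): sum = 246+57+92+159 = 554; mod 256 = 42 → 2a.
Recomputed tag = 2a; claimed = 2a → match.

valid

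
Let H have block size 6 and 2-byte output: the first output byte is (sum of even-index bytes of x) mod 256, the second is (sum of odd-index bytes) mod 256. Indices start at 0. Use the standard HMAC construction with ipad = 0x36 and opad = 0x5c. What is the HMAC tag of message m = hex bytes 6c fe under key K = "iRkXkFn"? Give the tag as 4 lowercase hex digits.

1c94

Key "iRkXkFn" = 69 52 6b 58 6b 46 6e is 7 bytes > B = 6, so hash it first: H(key) = ad f0, then zero-pad to 6 bytes: K' = ad f0 00 00 00 00.
K' ⊕ ipad = 9b c6 36 36 36 36.  K' ⊕ opad = f1 ac 5c 5c 5c 5c.
Inner input = (K'⊕ipad) ∥ m = 9b c6 36 36 36 36 ∥ 6c fe.
Inner hash: even-index sum = 371 mod 256 = 115; odd-index sum = 560 mod 256 = 48 → 73 30.
Outer input = (K'⊕opad) ∥ inner = f1 ac 5c 5c 5c 5c ∥ 73 30.
Outer hash (tag): even-index sum = 540 mod 256 = 28; odd-index sum = 404 mod 256 = 148 → 1c 94.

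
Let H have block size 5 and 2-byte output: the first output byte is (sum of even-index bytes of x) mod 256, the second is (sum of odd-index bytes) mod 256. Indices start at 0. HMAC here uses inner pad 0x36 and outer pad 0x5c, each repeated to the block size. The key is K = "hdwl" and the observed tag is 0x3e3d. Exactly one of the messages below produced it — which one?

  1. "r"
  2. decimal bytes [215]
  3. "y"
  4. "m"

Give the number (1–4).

Key "hdwl" = 68 64 77 6c is 4 bytes ≤ B = 5; zero-pad to 5 bytes: K' = 68 64 77 6c 00.
K' ⊕ ipad = 5e 52 41 5a 36; K' ⊕ opad = 34 38 2b 30 5c.
m1: inner = H(5e 52 41 5a 36 72) = d5 1e; tag = H(34 38 2b 30 5c d5 1e) = d93d
m2: inner = H(5e 52 41 5a 36 d7) = d5 83; tag = H(34 38 2b 30 5c d5 83) = 3e3d ← matches
m3: inner = H(5e 52 41 5a 36 79) = d5 25; tag = H(34 38 2b 30 5c d5 25) = e03d
m4: inner = H(5e 52 41 5a 36 6d) = d5 19; tag = H(34 38 2b 30 5c d5 19) = d43d

2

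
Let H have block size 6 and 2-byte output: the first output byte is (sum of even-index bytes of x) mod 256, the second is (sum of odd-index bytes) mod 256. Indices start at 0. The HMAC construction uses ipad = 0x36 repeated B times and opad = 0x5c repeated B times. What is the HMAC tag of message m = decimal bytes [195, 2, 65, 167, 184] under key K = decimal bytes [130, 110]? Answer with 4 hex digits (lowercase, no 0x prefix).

Key decimal bytes [130, 110] = 82 6e is 2 bytes ≤ B = 6; zero-pad to 6 bytes: K' = 82 6e 00 00 00 00.
K' ⊕ ipad = b4 58 36 36 36 36.  K' ⊕ opad = de 32 5c 5c 5c 5c.
Inner input = (K'⊕ipad) ∥ m = b4 58 36 36 36 36 ∥ c3 02 41 a7 b8.
Inner hash: even-index sum = 732 mod 256 = 220; odd-index sum = 365 mod 256 = 109 → dc 6d.
Outer input = (K'⊕opad) ∥ inner = de 32 5c 5c 5c 5c ∥ dc 6d.
Outer hash (tag): even-index sum = 626 mod 256 = 114; odd-index sum = 343 mod 256 = 87 → 72 57.

7257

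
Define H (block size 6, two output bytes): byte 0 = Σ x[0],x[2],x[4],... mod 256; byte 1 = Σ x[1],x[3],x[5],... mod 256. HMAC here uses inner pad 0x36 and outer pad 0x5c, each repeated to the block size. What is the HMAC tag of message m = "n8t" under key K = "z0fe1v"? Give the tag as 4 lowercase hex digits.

52a0

Key "z0fe1v" = 7a 30 66 65 31 76 is exactly B = 6 bytes: K' = 7a 30 66 65 31 76.
K' ⊕ ipad = 4c 06 50 53 07 40.  K' ⊕ opad = 26 6c 3a 39 6d 2a.
Inner input = (K'⊕ipad) ∥ m = 4c 06 50 53 07 40 ∥ 6e 38 74.
Inner hash: even-index sum = 389 mod 256 = 133; odd-index sum = 209 mod 256 = 209 → 85 d1.
Outer input = (K'⊕opad) ∥ inner = 26 6c 3a 39 6d 2a ∥ 85 d1.
Outer hash (tag): even-index sum = 338 mod 256 = 82; odd-index sum = 416 mod 256 = 160 → 52 a0.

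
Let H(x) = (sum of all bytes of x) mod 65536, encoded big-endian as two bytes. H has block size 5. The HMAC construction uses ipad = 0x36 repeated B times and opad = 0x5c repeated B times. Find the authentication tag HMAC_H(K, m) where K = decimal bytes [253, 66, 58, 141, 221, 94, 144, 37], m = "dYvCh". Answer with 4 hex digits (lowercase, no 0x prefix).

0295

Key decimal bytes [253, 66, 58, 141, 221, 94, 144, 37] = fd 42 3a 8d dd 5e 90 25 is 8 bytes > B = 5, so hash it first: H(key) = 03 f6, then zero-pad to 5 bytes: K' = 03 f6 00 00 00.
K' ⊕ ipad = 35 c0 36 36 36.  K' ⊕ opad = 5f aa 5c 5c 5c.
Inner input = (K'⊕ipad) ∥ m = 35 c0 36 36 36 ∥ 64 59 76 43 68.
Inner hash: sum = 53+192+54+54+54+100+89+118+67+104 = 885 → 03 75.
Outer input = (K'⊕opad) ∥ inner = 5f aa 5c 5c 5c ∥ 03 75.
Outer hash (tag): sum = 95+170+92+92+92+3+117 = 661 → 02 95.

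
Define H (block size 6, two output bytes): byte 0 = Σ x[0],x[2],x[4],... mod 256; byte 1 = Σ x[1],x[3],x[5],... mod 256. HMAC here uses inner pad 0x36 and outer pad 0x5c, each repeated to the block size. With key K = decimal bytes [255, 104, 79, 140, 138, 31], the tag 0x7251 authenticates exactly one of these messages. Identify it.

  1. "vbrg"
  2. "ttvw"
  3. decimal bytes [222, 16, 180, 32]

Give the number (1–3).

Key decimal bytes [255, 104, 79, 140, 138, 31] = ff 68 4f 8c 8a 1f is exactly B = 6 bytes: K' = ff 68 4f 8c 8a 1f.
K' ⊕ ipad = c9 5e 79 ba bc 29; K' ⊕ opad = a3 34 13 d0 d6 43.
m1: inner = H(c9 5e 79 ba bc 29 76 62 72 67) = e6 0a; tag = H(a3 34 13 d0 d6 43 e6 0a) = 7251 ← matches
m2: inner = H(c9 5e 79 ba bc 29 74 74 76 77) = e8 2c; tag = H(a3 34 13 d0 d6 43 e8 2c) = 7473
m3: inner = H(c9 5e 79 ba bc 29 de 10 b4 20) = 90 71; tag = H(a3 34 13 d0 d6 43 90 71) = 1cb8

1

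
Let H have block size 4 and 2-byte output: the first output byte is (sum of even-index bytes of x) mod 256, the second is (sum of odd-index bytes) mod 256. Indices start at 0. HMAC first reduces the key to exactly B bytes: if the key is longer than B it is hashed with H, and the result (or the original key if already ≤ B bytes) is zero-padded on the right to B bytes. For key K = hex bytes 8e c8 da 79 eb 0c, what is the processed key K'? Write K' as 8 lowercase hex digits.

|K| = 6 > B = 4, so first hash the key.
H(K): even-index sum = 595 mod 256 = 83; odd-index sum = 333 mod 256 = 77 → 53 4d.
Zero-pad H(K) = 53 4d to 4 bytes: K' = 53 4d 00 00.

534d0000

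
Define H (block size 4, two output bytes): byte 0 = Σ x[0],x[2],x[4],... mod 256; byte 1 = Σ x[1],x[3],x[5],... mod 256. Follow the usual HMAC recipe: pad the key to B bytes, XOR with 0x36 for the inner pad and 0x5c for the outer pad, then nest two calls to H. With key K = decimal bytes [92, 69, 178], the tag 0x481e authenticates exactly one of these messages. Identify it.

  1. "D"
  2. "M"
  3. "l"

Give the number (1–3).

Key decimal bytes [92, 69, 178] = 5c 45 b2 is 3 bytes ≤ B = 4; zero-pad to 4 bytes: K' = 5c 45 b2 00.
K' ⊕ ipad = 6a 73 84 36; K' ⊕ opad = 00 19 ee 5c.
m1: inner = H(6a 73 84 36 44) = 32 a9; tag = H(00 19 ee 5c 32 a9) = 201e
m2: inner = H(6a 73 84 36 4d) = 3b a9; tag = H(00 19 ee 5c 3b a9) = 291e
m3: inner = H(6a 73 84 36 6c) = 5a a9; tag = H(00 19 ee 5c 5a a9) = 481e ← matches

3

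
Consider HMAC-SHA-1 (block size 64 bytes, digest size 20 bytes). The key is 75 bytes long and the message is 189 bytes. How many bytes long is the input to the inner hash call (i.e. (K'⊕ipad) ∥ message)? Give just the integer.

253

Key is 75 > 64 bytes, so it is hashed to 20 bytes then zero-padded to 64: |K'| = 64.
Inner input = (K'⊕ipad) ∥ m → 64 + 189 = 253 bytes.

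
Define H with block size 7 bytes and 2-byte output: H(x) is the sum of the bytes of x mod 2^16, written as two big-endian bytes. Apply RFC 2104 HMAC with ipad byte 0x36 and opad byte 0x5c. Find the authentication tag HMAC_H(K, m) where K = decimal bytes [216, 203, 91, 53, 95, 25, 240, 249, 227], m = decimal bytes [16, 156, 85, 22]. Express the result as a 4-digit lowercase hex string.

02eb

Key decimal bytes [216, 203, 91, 53, 95, 25, 240, 249, 227] = d8 cb 5b 35 5f 19 f0 f9 e3 is 9 bytes > B = 7, so hash it first: H(key) = 05 77, then zero-pad to 7 bytes: K' = 05 77 00 00 00 00 00.
K' ⊕ ipad = 33 41 36 36 36 36 36.  K' ⊕ opad = 59 2b 5c 5c 5c 5c 5c.
Inner input = (K'⊕ipad) ∥ m = 33 41 36 36 36 36 36 ∥ 10 9c 55 16.
Inner hash: sum = 51+65+54+54+54+54+54+16+156+85+22 = 665 → 02 99.
Outer input = (K'⊕opad) ∥ inner = 59 2b 5c 5c 5c 5c 5c ∥ 02 99.
Outer hash (tag): sum = 89+43+92+92+92+92+92+2+153 = 747 → 02 eb.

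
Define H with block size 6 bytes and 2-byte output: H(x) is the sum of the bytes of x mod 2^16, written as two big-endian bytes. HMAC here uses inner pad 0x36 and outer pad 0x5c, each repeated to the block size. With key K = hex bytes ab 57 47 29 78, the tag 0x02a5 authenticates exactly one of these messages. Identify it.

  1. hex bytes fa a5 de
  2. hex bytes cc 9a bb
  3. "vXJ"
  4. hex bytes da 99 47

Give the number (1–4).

Key hex bytes ab 57 47 29 78 is 5 bytes ≤ B = 6; zero-pad to 6 bytes: K' = ab 57 47 29 78 00.
K' ⊕ ipad = 9d 61 71 1f 4e 36; K' ⊕ opad = f7 0b 1b 75 24 5c.
m1: inner = H(9d 61 71 1f 4e 36 fa a5 de) = 04 8f; tag = H(f7 0b 1b 75 24 5c 04 8f) = 02a5 ← matches
m2: inner = H(9d 61 71 1f 4e 36 cc 9a bb) = 04 33; tag = H(f7 0b 1b 75 24 5c 04 33) = 0249
m3: inner = H(9d 61 71 1f 4e 36 76 58 4a) = 03 2a; tag = H(f7 0b 1b 75 24 5c 03 2a) = 023f
m4: inner = H(9d 61 71 1f 4e 36 da 99 47) = 03 cc; tag = H(f7 0b 1b 75 24 5c 03 cc) = 02e1

1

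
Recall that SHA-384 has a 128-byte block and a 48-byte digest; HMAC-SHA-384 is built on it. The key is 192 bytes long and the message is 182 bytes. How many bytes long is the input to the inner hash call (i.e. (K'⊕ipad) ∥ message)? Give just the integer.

Key is 192 > 128 bytes, so it is hashed to 48 bytes then zero-padded to 128: |K'| = 128.
Inner input = (K'⊕ipad) ∥ m → 128 + 182 = 310 bytes.

310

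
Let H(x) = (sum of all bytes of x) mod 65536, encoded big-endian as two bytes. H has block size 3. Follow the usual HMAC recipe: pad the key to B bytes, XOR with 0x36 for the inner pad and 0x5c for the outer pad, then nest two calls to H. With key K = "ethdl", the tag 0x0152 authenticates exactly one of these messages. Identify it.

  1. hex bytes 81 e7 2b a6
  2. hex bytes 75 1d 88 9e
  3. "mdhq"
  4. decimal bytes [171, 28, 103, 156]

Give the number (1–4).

2

Key "ethdl" = 65 74 68 64 6c is 5 bytes > B = 3, so hash it first: H(key) = 02 11, then zero-pad to 3 bytes: K' = 02 11 00.
K' ⊕ ipad = 34 27 36; K' ⊕ opad = 5e 4d 5c.
m1: inner = H(34 27 36 81 e7 2b a6) = 02 ca; tag = H(5e 4d 5c 02 ca) = 01d3
m2: inner = H(34 27 36 75 1d 88 9e) = 02 49; tag = H(5e 4d 5c 02 49) = 0152 ← matches
m3: inner = H(34 27 36 6d 64 68 71) = 02 3b; tag = H(5e 4d 5c 02 3b) = 0144
m4: inner = H(34 27 36 ab 1c 67 9c) = 02 5b; tag = H(5e 4d 5c 02 5b) = 0164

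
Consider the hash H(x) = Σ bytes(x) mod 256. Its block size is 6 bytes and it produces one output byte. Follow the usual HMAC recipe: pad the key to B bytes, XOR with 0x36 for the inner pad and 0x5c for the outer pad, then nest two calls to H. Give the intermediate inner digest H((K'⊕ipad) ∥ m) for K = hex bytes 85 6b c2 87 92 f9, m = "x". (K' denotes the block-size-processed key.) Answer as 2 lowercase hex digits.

a0

Key hex bytes 85 6b c2 87 92 f9 is exactly B = 6 bytes: K' = 85 6b c2 87 92 f9.
K' ⊕ ipad = b3 5d f4 b1 a4 cf.
Inner input = b3 5d f4 b1 a4 cf ∥ 78.
Inner hash: sum = 179+93+244+177+164+207+120 = 1184; mod 256 = 160 → a0.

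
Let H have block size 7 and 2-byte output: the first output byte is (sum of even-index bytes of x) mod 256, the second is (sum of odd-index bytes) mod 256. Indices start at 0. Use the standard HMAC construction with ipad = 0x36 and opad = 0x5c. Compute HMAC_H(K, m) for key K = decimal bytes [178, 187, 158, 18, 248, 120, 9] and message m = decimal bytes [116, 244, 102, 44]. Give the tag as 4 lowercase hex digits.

Key decimal bytes [178, 187, 158, 18, 248, 120, 9] = b2 bb 9e 12 f8 78 09 is exactly B = 7 bytes: K' = b2 bb 9e 12 f8 78 09.
K' ⊕ ipad = 84 8d a8 24 ce 4e 3f.  K' ⊕ opad = ee e7 c2 4e a4 24 55.
Inner input = (K'⊕ipad) ∥ m = 84 8d a8 24 ce 4e 3f ∥ 74 f4 66 2c.
Inner hash: even-index sum = 857 mod 256 = 89; odd-index sum = 473 mod 256 = 217 → 59 d9.
Outer input = (K'⊕opad) ∥ inner = ee e7 c2 4e a4 24 55 ∥ 59 d9.
Outer hash (tag): even-index sum = 898 mod 256 = 130; odd-index sum = 434 mod 256 = 178 → 82 b2.

82b2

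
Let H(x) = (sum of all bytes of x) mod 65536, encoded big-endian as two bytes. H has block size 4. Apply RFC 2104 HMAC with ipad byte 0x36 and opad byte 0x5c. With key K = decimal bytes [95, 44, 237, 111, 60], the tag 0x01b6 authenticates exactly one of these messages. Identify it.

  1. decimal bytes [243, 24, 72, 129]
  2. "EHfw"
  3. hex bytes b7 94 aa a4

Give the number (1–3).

Key decimal bytes [95, 44, 237, 111, 60] = 5f 2c ed 6f 3c is 5 bytes > B = 4, so hash it first: H(key) = 02 23, then zero-pad to 4 bytes: K' = 02 23 00 00.
K' ⊕ ipad = 34 15 36 36; K' ⊕ opad = 5e 7f 5c 5c.
m1: inner = H(34 15 36 36 f3 18 48 81) = 02 89; tag = H(5e 7f 5c 5c 02 89) = 0220
m2: inner = H(34 15 36 36 45 48 66 77) = 02 1f; tag = H(5e 7f 5c 5c 02 1f) = 01b6 ← matches
m3: inner = H(34 15 36 36 b7 94 aa a4) = 03 4e; tag = H(5e 7f 5c 5c 03 4e) = 01e6

2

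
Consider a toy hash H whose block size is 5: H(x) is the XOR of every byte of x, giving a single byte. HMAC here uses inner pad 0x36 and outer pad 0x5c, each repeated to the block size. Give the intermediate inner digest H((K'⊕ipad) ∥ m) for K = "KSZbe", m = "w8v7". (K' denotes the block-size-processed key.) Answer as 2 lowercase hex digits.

7d

Key "KSZbe" = 4b 53 5a 62 65 is exactly B = 5 bytes: K' = 4b 53 5a 62 65.
K' ⊕ ipad = 7d 65 6c 54 53.
Inner input = 7d 65 6c 54 53 ∥ 77 38 76 37.
Inner hash: XOR 7d⊕65⊕6c⊕54⊕53⊕77⊕38⊕76⊕37 = 7d.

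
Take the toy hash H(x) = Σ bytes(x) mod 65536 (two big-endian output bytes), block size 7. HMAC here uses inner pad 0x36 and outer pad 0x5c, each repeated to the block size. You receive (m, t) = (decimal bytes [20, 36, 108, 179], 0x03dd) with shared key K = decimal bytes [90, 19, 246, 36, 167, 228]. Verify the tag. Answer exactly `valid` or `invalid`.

valid

Key decimal bytes [90, 19, 246, 36, 167, 228] = 5a 13 f6 24 a7 e4 is 6 bytes ≤ B = 7; zero-pad to 7 bytes: K' = 5a 13 f6 24 a7 e4 00.
K' ⊕ ipad = 6c 25 c0 12 91 d2 36; K' ⊕ opad = 06 4f aa 78 fb b8 5c.
Inner hash: sum = 108+37+192+18+145+210+54+20+36+108+179 = 1107 → 04 53.
Outer hash (recomputed tag): sum = 6+79+170+120+251+184+92+4+83 = 989 → 03 dd.
Recomputed tag = 03dd; claimed = 03dd → match.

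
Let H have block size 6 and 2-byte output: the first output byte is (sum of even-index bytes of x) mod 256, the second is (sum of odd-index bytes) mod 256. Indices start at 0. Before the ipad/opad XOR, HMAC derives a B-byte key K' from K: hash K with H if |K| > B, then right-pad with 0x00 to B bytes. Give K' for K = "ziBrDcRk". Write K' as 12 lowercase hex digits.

52a900000000

|K| = 8 > B = 6, so first hash the key.
H(K): even-index sum = 338 mod 256 = 82; odd-index sum = 425 mod 256 = 169 → 52 a9.
Zero-pad H(K) = 52 a9 to 6 bytes: K' = 52 a9 00 00 00 00.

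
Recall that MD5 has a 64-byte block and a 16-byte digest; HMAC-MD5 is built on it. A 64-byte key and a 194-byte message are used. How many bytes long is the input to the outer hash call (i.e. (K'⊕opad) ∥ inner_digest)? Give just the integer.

Key is 64 ≤ 64 bytes, zero-padded: |K'| = 64.
Outer input = (K'⊕opad) ∥ H(inner) → 64 + 16 = 80 bytes.

80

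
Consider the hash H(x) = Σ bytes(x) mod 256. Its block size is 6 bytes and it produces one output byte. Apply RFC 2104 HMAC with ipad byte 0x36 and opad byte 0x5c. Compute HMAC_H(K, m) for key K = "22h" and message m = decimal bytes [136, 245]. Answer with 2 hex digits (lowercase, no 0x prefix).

a9

Key "22h" = 32 32 68 is 3 bytes ≤ B = 6; zero-pad to 6 bytes: K' = 32 32 68 00 00 00.
K' ⊕ ipad = 04 04 5e 36 36 36.  K' ⊕ opad = 6e 6e 34 5c 5c 5c.
Inner input = (K'⊕ipad) ∥ m = 04 04 5e 36 36 36 ∥ 88 f5.
Inner hash: sum = 4+4+94+54+54+54+136+245 = 645; mod 256 = 133 → 85.
Outer input = (K'⊕opad) ∥ inner = 6e 6e 34 5c 5c 5c ∥ 85.
Outer hash (tag): sum = 110+110+52+92+92+92+133 = 681; mod 256 = 169 → a9.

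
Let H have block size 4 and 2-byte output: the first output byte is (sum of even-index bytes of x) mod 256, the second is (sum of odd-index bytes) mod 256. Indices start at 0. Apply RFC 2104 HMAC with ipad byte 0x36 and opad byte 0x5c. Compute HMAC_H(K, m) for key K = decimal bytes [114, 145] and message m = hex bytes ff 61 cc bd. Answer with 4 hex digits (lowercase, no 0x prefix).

Key decimal bytes [114, 145] = 72 91 is 2 bytes ≤ B = 4; zero-pad to 4 bytes: K' = 72 91 00 00.
K' ⊕ ipad = 44 a7 36 36.  K' ⊕ opad = 2e cd 5c 5c.
Inner input = (K'⊕ipad) ∥ m = 44 a7 36 36 ∥ ff 61 cc bd.
Inner hash: even-index sum = 581 mod 256 = 69; odd-index sum = 507 mod 256 = 251 → 45 fb.
Outer input = (K'⊕opad) ∥ inner = 2e cd 5c 5c ∥ 45 fb.
Outer hash (tag): even-index sum = 207 mod 256 = 207; odd-index sum = 548 mod 256 = 36 → cf 24.

cf24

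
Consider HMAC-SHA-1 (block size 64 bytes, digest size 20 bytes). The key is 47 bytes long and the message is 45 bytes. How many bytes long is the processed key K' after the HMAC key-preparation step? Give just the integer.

64

Key is 47 ≤ 64 bytes, zero-padded: |K'| = 64.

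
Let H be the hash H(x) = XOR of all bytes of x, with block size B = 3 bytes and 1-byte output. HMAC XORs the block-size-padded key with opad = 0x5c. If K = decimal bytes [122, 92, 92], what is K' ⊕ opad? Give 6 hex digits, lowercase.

260000

Key decimal bytes [122, 92, 92] = 7a 5c 5c is exactly B = 3 bytes: K' = 7a 5c 5c.
XOR each byte with 0x5c: 7a⊕5c=26, 5c⊕5c=00, 5c⊕5c=00.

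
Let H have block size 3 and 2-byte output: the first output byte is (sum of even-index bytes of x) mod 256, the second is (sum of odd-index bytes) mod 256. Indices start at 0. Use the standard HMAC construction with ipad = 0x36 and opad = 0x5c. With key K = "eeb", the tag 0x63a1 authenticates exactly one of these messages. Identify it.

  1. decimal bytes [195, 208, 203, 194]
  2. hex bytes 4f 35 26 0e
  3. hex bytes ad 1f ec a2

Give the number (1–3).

3

Key "eeb" = 65 65 62 is exactly B = 3 bytes: K' = 65 65 62.
K' ⊕ ipad = 53 53 54; K' ⊕ opad = 39 39 3e.
m1: inner = H(53 53 54 c3 d0 cb c2) = 39 e1; tag = H(39 39 3e 39 e1) = 5872
m2: inner = H(53 53 54 4f 35 26 0e) = ea c8; tag = H(39 39 3e ea c8) = 3f23
m3: inner = H(53 53 54 ad 1f ec a2) = 68 ec; tag = H(39 39 3e 68 ec) = 63a1 ← matches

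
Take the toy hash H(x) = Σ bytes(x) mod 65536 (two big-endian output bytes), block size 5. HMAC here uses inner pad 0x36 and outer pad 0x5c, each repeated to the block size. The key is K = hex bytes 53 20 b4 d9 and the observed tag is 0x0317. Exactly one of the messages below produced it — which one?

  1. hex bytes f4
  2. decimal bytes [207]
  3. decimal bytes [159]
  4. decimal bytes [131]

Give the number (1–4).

3

Key hex bytes 53 20 b4 d9 is 4 bytes ≤ B = 5; zero-pad to 5 bytes: K' = 53 20 b4 d9 00.
K' ⊕ ipad = 65 16 82 ef 36; K' ⊕ opad = 0f 7c e8 85 5c.
m1: inner = H(65 16 82 ef 36 f4) = 03 16; tag = H(0f 7c e8 85 5c 03 16) = 026d
m2: inner = H(65 16 82 ef 36 cf) = 02 f1; tag = H(0f 7c e8 85 5c 02 f1) = 0347
m3: inner = H(65 16 82 ef 36 9f) = 02 c1; tag = H(0f 7c e8 85 5c 02 c1) = 0317 ← matches
m4: inner = H(65 16 82 ef 36 83) = 02 a5; tag = H(0f 7c e8 85 5c 02 a5) = 02fb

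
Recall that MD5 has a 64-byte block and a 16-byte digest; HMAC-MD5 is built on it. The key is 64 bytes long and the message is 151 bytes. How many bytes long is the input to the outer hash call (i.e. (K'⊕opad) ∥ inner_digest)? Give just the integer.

80

Key is 64 ≤ 64 bytes, zero-padded: |K'| = 64.
Outer input = (K'⊕opad) ∥ H(inner) → 64 + 16 = 80 bytes.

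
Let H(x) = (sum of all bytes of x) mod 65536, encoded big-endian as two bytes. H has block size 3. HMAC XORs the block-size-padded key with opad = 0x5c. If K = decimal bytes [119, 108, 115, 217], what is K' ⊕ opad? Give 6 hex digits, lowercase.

Key decimal bytes [119, 108, 115, 217] = 77 6c 73 d9 is 4 bytes > B = 3, so hash it first: H(key) = 02 2f, then zero-pad to 3 bytes: K' = 02 2f 00.
XOR each byte with 0x5c: 02⊕5c=5e, 2f⊕5c=73, 00⊕5c=5c.

5e735c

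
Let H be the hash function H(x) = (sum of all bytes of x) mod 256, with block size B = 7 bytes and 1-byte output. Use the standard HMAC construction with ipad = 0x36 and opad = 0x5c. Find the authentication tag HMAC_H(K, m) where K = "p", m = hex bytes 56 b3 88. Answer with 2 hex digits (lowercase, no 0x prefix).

6f

Key "p" = 70 is 1 byte ≤ B = 7; zero-pad to 7 bytes: K' = 70 00 00 00 00 00 00.
K' ⊕ ipad = 46 36 36 36 36 36 36.  K' ⊕ opad = 2c 5c 5c 5c 5c 5c 5c.
Inner input = (K'⊕ipad) ∥ m = 46 36 36 36 36 36 36 ∥ 56 b3 88.
Inner hash: sum = 70+54+54+54+54+54+54+86+179+136 = 795; mod 256 = 27 → 1b.
Outer input = (K'⊕opad) ∥ inner = 2c 5c 5c 5c 5c 5c 5c ∥ 1b.
Outer hash (tag): sum = 44+92+92+92+92+92+92+27 = 623; mod 256 = 111 → 6f.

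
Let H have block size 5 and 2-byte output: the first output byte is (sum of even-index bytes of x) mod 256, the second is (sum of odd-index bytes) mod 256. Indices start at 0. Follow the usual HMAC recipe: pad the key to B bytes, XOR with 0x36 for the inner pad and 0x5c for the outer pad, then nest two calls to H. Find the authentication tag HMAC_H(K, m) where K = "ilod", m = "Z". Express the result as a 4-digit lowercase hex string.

ca56

Key "ilod" = 69 6c 6f 64 is 4 bytes ≤ B = 5; zero-pad to 5 bytes: K' = 69 6c 6f 64 00.
K' ⊕ ipad = 5f 5a 59 52 36.  K' ⊕ opad = 35 30 33 38 5c.
Inner input = (K'⊕ipad) ∥ m = 5f 5a 59 52 36 ∥ 5a.
Inner hash: even-index sum = 238 mod 256 = 238; odd-index sum = 262 mod 256 = 6 → ee 06.
Outer input = (K'⊕opad) ∥ inner = 35 30 33 38 5c ∥ ee 06.
Outer hash (tag): even-index sum = 202 mod 256 = 202; odd-index sum = 342 mod 256 = 86 → ca 56.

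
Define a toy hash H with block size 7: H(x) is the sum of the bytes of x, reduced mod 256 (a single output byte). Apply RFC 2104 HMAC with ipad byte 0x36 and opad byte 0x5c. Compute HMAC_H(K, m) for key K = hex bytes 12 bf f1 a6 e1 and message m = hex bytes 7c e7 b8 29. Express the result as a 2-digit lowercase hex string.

d8

Key hex bytes 12 bf f1 a6 e1 is 5 bytes ≤ B = 7; zero-pad to 7 bytes: K' = 12 bf f1 a6 e1 00 00.
K' ⊕ ipad = 24 89 c7 90 d7 36 36.  K' ⊕ opad = 4e e3 ad fa bd 5c 5c.
Inner input = (K'⊕ipad) ∥ m = 24 89 c7 90 d7 36 36 ∥ 7c e7 b8 29.
Inner hash: sum = 36+137+199+144+215+54+54+124+231+184+41 = 1419; mod 256 = 139 → 8b.
Outer input = (K'⊕opad) ∥ inner = 4e e3 ad fa bd 5c 5c ∥ 8b.
Outer hash (tag): sum = 78+227+173+250+189+92+92+139 = 1240; mod 256 = 216 → d8.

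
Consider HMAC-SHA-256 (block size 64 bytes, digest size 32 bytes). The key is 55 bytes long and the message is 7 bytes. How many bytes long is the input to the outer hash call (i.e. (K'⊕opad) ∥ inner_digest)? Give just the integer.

Key is 55 ≤ 64 bytes, zero-padded: |K'| = 64.
Outer input = (K'⊕opad) ∥ H(inner) → 64 + 32 = 96 bytes.

96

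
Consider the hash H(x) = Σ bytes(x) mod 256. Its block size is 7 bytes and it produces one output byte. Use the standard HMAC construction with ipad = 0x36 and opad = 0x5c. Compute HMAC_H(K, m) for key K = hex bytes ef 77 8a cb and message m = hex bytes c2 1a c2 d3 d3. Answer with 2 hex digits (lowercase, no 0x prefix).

18

Key hex bytes ef 77 8a cb is 4 bytes ≤ B = 7; zero-pad to 7 bytes: K' = ef 77 8a cb 00 00 00.
K' ⊕ ipad = d9 41 bc fd 36 36 36.  K' ⊕ opad = b3 2b d6 97 5c 5c 5c.
Inner input = (K'⊕ipad) ∥ m = d9 41 bc fd 36 36 36 ∥ c2 1a c2 d3 d3.
Inner hash: sum = 217+65+188+253+54+54+54+194+26+194+211+211 = 1721; mod 256 = 185 → b9.
Outer input = (K'⊕opad) ∥ inner = b3 2b d6 97 5c 5c 5c ∥ b9.
Outer hash (tag): sum = 179+43+214+151+92+92+92+185 = 1048; mod 256 = 24 → 18.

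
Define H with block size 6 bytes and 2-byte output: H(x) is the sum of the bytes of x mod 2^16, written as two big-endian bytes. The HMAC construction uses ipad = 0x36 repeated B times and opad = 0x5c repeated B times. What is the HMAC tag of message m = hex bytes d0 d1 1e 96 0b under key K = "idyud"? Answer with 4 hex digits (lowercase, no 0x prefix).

017e

Key "idyud" = 69 64 79 75 64 is 5 bytes ≤ B = 6; zero-pad to 6 bytes: K' = 69 64 79 75 64 00.
K' ⊕ ipad = 5f 52 4f 43 52 36.  K' ⊕ opad = 35 38 25 29 38 5c.
Inner input = (K'⊕ipad) ∥ m = 5f 52 4f 43 52 36 ∥ d0 d1 1e 96 0b.
Inner hash: sum = 95+82+79+67+82+54+208+209+30+150+11 = 1067 → 04 2b.
Outer input = (K'⊕opad) ∥ inner = 35 38 25 29 38 5c ∥ 04 2b.
Outer hash (tag): sum = 53+56+37+41+56+92+4+43 = 382 → 01 7e.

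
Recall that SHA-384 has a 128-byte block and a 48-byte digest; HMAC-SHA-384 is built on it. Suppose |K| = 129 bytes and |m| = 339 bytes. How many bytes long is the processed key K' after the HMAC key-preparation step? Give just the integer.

128

Key is 129 > 128 bytes, so it is hashed to 48 bytes then zero-padded to 128: |K'| = 128.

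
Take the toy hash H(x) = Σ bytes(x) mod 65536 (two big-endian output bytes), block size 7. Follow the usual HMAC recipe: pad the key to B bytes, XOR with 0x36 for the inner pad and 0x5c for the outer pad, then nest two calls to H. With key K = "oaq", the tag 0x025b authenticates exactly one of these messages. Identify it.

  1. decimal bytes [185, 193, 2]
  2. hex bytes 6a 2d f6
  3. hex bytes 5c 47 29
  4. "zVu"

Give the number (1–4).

1

Key "oaq" = 6f 61 71 is 3 bytes ≤ B = 7; zero-pad to 7 bytes: K' = 6f 61 71 00 00 00 00.
K' ⊕ ipad = 59 57 47 36 36 36 36; K' ⊕ opad = 33 3d 2d 5c 5c 5c 5c.
m1: inner = H(59 57 47 36 36 36 36 b9 c1 02) = 03 4b; tag = H(33 3d 2d 5c 5c 5c 5c 03 4b) = 025b ← matches
m2: inner = H(59 57 47 36 36 36 36 6a 2d f6) = 03 5c; tag = H(33 3d 2d 5c 5c 5c 5c 03 5c) = 026c
m3: inner = H(59 57 47 36 36 36 36 5c 47 29) = 02 9b; tag = H(33 3d 2d 5c 5c 5c 5c 02 9b) = 02aa
m4: inner = H(59 57 47 36 36 36 36 7a 56 75) = 03 14; tag = H(33 3d 2d 5c 5c 5c 5c 03 14) = 0224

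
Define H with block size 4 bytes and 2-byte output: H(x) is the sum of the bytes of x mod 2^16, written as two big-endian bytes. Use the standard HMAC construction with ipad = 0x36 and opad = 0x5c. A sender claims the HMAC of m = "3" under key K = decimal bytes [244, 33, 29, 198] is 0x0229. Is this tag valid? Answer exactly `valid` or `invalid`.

valid

Key decimal bytes [244, 33, 29, 198] = f4 21 1d c6 is exactly B = 4 bytes: K' = f4 21 1d c6.
K' ⊕ ipad = c2 17 2b f0; K' ⊕ opad = a8 7d 41 9a.
Inner hash: sum = 194+23+43+240+51 = 551 → 02 27.
Outer hash (recomputed tag): sum = 168+125+65+154+2+39 = 553 → 02 29.
Recomputed tag = 0229; claimed = 0229 → match.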